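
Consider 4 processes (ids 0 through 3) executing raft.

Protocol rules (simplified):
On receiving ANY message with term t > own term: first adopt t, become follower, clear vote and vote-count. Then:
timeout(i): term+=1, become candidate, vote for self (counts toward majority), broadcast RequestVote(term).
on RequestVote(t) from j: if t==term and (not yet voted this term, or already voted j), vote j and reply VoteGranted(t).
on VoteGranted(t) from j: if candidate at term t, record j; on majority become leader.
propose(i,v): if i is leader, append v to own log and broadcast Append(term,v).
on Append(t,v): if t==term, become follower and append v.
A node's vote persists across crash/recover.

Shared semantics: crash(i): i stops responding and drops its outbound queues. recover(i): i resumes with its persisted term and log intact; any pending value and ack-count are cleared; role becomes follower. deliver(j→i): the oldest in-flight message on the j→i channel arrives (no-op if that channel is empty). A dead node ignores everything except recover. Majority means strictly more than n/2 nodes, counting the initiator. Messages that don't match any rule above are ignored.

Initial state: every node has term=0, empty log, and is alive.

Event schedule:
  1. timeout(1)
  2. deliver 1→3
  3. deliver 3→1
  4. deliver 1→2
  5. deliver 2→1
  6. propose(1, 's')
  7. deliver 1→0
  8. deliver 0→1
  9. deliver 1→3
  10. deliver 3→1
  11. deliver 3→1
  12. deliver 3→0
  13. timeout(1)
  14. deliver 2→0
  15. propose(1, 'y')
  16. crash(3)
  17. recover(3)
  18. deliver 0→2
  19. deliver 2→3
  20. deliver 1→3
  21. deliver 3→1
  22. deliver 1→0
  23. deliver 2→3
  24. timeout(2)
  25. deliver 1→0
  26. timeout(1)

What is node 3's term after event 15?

1

after 1 — timeout(1): n1:cand/t1/[-]
after 2 — deliver 1→3: n3:foll/t1/[-]
after 3 — deliver 3→1: ·
after 4 — deliver 1→2: n2:foll/t1/[-]
after 5 — deliver 2→1: n1:lead/t1/[-]
after 6 — propose(1,'s'): n1:lead/t1/[s]
after 7 — deliver 1→0: n0:foll/t1/[-]
after 8 — deliver 0→1: ·
after 9 — deliver 1→3: n3:foll/t1/[s]
after 10 — deliver 3→1: ·
after 11 — deliver 3→1: ·
after 12 — deliver 3→0: ·
after 13 — timeout(1): n1:cand/t2/[s]
after 14 — deliver 2→0: ·
after 15 — propose(1,'y'): ·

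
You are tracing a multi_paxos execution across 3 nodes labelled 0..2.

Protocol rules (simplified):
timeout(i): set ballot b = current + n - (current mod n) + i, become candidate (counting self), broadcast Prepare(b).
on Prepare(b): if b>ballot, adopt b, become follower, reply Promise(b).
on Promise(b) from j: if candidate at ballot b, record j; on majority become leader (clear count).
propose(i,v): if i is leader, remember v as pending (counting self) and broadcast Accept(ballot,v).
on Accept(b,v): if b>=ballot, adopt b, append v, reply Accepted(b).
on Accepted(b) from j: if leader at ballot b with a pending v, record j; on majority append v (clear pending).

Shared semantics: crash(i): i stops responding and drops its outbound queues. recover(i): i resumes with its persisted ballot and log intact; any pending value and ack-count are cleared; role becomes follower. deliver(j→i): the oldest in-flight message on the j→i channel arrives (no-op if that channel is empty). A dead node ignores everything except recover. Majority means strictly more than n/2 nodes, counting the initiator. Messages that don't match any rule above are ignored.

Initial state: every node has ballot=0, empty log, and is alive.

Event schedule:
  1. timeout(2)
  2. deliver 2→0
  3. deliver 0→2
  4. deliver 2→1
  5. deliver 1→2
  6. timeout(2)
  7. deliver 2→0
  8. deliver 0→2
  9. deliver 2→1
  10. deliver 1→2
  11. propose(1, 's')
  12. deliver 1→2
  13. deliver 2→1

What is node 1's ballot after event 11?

8

after 1 — timeout(2): n2:cand/b5/[-]
after 2 — deliver 2→0: n0:foll/b5/[-]
after 3 — deliver 0→2: n2:lead/b5/[-]
after 4 — deliver 2→1: n1:foll/b5/[-]
after 5 — deliver 1→2: ·
after 6 — timeout(2): n2:cand/b8/[-]
after 7 — deliver 2→0: n0:foll/b8/[-]
after 8 — deliver 0→2: n2:lead/b8/[-]
after 9 — deliver 2→1: n1:foll/b8/[-]
after 10 — deliver 1→2: ·
after 11 — propose(1,'s'): ·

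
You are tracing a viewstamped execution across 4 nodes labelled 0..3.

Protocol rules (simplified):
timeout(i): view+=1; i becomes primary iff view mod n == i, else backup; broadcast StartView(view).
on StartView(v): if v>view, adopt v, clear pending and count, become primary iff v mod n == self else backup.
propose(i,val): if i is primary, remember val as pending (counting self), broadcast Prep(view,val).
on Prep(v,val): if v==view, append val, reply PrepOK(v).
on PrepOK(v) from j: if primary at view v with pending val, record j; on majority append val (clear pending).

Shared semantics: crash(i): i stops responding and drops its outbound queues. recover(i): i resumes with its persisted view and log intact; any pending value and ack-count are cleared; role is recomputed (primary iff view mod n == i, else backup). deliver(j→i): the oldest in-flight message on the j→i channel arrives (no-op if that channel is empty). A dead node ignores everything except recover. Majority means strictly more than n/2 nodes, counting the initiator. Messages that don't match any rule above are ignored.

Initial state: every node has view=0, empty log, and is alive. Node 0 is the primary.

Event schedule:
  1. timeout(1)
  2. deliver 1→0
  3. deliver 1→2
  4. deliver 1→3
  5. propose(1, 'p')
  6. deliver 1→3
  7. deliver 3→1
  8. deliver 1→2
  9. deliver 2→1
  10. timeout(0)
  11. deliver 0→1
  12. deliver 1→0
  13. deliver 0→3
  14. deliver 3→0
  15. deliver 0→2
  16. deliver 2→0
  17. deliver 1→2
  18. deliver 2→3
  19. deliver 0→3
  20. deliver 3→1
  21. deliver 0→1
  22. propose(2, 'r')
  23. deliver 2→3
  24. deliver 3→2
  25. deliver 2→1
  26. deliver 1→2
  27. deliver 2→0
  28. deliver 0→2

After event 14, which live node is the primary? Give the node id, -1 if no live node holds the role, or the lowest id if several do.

-1

[1] timeout(1) → N1(prim v1 [-])
[2] deliver 1→0 → N0(back v1 [-])
[3] deliver 1→2 → N2(back v1 [-])
[4] deliver 1→3 → N3(back v1 [-])
[5] propose(1,'p') → ∅
[6] deliver 1→3 → N3(back v1 [p])
[7] deliver 3→1 → ∅
[8] deliver 1→2 → N2(back v1 [p])
[9] deliver 2→1 → N1(prim v1 [p])
[10] timeout(0) → N0(back v2 [-])
[11] deliver 0→1 → N1(back v2 [p])
[12] deliver 1→0 → ∅
[13] deliver 0→3 → N3(back v2 [p])
[14] deliver 3→0 → ∅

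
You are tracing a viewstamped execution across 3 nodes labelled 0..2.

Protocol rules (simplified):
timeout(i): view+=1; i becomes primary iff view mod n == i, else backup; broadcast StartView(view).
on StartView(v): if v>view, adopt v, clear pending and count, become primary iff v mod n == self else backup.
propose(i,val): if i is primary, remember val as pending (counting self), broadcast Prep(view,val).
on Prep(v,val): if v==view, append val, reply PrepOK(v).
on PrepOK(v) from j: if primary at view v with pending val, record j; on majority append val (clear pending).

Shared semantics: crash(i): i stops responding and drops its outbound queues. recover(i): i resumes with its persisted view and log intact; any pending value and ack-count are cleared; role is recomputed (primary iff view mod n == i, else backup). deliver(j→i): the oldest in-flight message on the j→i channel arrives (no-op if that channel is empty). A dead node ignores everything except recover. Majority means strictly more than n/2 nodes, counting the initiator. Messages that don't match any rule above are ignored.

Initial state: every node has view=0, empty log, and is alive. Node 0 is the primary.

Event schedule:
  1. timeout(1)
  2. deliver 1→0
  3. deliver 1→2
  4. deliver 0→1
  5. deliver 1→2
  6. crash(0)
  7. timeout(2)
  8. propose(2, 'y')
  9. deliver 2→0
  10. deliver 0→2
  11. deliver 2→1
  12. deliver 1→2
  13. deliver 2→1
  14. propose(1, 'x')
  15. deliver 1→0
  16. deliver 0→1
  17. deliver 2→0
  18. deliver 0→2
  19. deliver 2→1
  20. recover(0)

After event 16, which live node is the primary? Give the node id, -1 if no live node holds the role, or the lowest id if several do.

e1 timeout(1): 1[prim,v=1,-]
e2 deliver 1→0: 0[back,v=1,-]
e3 deliver 1→2: 2[back,v=1,-]
e4 deliver 0→1: ·
e5 deliver 1→2: ·
e6 crash(0): 0[✗back,v=1,-]
e7 timeout(2): 2[prim,v=2,-]
e8 propose(2,'y'): ·
e9 deliver 2→0: ·
e10 deliver 0→2: ·
e11 deliver 2→1: 1[back,v=2,-]
e12 deliver 1→2: ·
e13 deliver 2→1: 1[back,v=2,y]
e14 propose(1,'x'): ·
e15 deliver 1→0: ·
e16 deliver 0→1: ·

2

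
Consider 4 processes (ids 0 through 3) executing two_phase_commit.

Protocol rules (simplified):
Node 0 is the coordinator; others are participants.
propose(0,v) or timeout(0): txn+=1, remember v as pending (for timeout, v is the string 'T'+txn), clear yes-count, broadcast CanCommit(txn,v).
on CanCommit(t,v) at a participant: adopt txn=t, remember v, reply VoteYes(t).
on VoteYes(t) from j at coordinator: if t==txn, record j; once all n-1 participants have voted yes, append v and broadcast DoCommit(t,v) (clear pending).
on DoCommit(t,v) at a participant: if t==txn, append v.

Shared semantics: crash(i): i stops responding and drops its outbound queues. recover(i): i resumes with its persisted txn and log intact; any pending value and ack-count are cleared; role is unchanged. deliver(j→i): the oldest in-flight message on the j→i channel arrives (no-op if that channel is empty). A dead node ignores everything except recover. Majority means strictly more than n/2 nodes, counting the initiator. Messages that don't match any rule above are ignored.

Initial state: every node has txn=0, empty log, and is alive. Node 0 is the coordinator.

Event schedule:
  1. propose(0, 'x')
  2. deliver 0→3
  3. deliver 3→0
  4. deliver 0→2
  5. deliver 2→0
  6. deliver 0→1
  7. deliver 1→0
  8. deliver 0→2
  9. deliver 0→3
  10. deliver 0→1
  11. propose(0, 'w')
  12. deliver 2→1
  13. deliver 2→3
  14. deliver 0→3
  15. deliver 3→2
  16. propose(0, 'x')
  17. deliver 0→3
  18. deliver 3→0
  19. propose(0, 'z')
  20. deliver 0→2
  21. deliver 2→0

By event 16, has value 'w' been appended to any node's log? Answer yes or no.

e1 propose(0,'x'): 0[coor,t=1,-]
e2 deliver 0→3: 3[part,t=1,-]
e3 deliver 3→0: ·
e4 deliver 0→2: 2[part,t=1,-]
e5 deliver 2→0: ·
e6 deliver 0→1: 1[part,t=1,-]
e7 deliver 1→0: 0[coor,t=1,x]
e8 deliver 0→2: 2[part,t=1,x]
e9 deliver 0→3: 3[part,t=1,x]
e10 deliver 0→1: 1[part,t=1,x]
e11 propose(0,'w'): 0[coor,t=2,x]
e12 deliver 2→1: ·
e13 deliver 2→3: ·
e14 deliver 0→3: 3[part,t=2,x]
e15 deliver 3→2: ·
e16 propose(0,'x'): 0[coor,t=3,x]

no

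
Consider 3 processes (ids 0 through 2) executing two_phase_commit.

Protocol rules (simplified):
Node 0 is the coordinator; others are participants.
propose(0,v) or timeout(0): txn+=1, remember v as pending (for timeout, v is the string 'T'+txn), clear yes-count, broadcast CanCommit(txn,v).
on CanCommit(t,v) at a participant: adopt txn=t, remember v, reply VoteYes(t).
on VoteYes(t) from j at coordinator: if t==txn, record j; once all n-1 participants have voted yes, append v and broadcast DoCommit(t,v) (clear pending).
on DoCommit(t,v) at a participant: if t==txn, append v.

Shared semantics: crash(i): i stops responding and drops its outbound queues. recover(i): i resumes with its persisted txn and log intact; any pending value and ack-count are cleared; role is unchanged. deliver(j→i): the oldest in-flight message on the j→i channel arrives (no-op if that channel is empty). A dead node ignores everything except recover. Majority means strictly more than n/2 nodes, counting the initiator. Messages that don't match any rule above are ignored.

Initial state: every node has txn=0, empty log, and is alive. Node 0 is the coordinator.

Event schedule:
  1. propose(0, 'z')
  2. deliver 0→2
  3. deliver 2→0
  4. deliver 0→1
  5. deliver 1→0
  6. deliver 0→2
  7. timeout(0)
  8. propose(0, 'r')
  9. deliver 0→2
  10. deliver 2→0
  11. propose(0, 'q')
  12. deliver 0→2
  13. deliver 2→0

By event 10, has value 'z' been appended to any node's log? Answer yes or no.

[1] propose(0,'z') → N0(coor t1 [-])
[2] deliver 0→2 → N2(part t1 [-])
[3] deliver 2→0 → ∅
[4] deliver 0→1 → N1(part t1 [-])
[5] deliver 1→0 → N0(coor t1 [z])
[6] deliver 0→2 → N2(part t1 [z])
[7] timeout(0) → N0(coor t2 [z])
[8] propose(0,'r') → N0(coor t3 [z])
[9] deliver 0→2 → N2(part t2 [z])
[10] deliver 2→0 → ∅

yes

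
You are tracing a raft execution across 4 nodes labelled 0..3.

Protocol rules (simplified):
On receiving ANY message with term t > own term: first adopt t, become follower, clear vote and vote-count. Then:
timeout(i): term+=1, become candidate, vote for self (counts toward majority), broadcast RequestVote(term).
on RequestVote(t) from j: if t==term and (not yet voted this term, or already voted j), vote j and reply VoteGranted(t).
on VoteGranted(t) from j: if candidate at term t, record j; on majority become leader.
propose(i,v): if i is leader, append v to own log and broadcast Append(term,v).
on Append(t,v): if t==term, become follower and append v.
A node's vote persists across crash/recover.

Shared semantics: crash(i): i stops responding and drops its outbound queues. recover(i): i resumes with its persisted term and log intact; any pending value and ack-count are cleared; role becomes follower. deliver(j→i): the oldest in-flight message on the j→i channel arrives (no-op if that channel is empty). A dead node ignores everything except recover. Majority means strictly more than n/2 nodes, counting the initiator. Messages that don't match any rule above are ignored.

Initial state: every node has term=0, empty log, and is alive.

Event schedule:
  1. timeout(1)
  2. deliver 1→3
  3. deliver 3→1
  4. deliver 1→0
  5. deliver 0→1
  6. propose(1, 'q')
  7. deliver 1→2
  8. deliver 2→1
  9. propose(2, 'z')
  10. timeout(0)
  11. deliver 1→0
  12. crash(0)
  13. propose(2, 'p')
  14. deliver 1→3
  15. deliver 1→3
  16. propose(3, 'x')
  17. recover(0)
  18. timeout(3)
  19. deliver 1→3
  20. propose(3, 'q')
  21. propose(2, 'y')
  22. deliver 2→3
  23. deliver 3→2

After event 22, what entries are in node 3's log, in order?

q

[1] timeout(1) → N1(cand t1 [-])
[2] deliver 1→3 → N3(foll t1 [-])
[3] deliver 3→1 → ∅
[4] deliver 1→0 → N0(foll t1 [-])
[5] deliver 0→1 → N1(lead t1 [-])
[6] propose(1,'q') → N1(lead t1 [q])
[7] deliver 1→2 → N2(foll t1 [-])
[8] deliver 2→1 → ∅
[9] propose(2,'z') → ∅
[10] timeout(0) → N0(cand t2 [-])
[11] deliver 1→0 → ∅
[12] crash(0) → N0(✗cand t2 [-])
[13] propose(2,'p') → ∅
[14] deliver 1→3 → N3(foll t1 [q])
[15] deliver 1→3 → ∅
[16] propose(3,'x') → ∅
[17] recover(0) → N0(foll t2 [-])
[18] timeout(3) → N3(cand t2 [q])
[19] deliver 1→3 → ∅
[20] propose(3,'q') → ∅
[21] propose(2,'y') → ∅
[22] deliver 2→3 → ∅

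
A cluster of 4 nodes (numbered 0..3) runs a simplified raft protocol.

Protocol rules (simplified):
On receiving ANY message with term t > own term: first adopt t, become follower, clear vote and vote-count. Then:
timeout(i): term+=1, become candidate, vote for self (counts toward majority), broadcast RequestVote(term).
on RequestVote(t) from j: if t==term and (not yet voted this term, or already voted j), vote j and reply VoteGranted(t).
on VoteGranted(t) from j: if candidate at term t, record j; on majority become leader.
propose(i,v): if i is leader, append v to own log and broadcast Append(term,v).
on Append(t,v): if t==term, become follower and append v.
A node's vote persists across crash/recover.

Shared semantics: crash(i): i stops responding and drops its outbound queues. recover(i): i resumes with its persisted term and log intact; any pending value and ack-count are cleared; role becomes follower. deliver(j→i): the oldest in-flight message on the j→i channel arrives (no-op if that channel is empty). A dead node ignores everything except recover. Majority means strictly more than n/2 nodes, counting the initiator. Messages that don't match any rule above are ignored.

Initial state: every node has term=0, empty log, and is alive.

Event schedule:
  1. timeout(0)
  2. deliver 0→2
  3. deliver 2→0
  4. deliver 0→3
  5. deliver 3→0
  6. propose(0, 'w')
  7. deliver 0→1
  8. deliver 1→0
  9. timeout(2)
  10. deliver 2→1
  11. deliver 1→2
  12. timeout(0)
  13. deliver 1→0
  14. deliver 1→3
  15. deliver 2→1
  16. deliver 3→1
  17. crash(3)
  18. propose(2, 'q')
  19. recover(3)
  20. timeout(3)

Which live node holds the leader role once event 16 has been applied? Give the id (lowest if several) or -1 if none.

step 1 timeout(0): 0={cand,t=1,log=-}
step 2 deliver 0→2: 2={foll,t=1,log=-}
step 3 deliver 2→0: —
step 4 deliver 0→3: 3={foll,t=1,log=-}
step 5 deliver 3→0: 0={lead,t=1,log=-}
step 6 propose(0,'w'): 0={lead,t=1,log=w}
step 7 deliver 0→1: 1={foll,t=1,log=-}
step 8 deliver 1→0: —
step 9 timeout(2): 2={cand,t=2,log=-}
step 10 deliver 2→1: 1={foll,t=2,log=-}
step 11 deliver 1→2: —
step 12 timeout(0): 0={cand,t=2,log=w}
step 13 deliver 1→0: —
step 14 deliver 1→3: —
step 15 deliver 2→1: —
step 16 deliver 3→1: —

-1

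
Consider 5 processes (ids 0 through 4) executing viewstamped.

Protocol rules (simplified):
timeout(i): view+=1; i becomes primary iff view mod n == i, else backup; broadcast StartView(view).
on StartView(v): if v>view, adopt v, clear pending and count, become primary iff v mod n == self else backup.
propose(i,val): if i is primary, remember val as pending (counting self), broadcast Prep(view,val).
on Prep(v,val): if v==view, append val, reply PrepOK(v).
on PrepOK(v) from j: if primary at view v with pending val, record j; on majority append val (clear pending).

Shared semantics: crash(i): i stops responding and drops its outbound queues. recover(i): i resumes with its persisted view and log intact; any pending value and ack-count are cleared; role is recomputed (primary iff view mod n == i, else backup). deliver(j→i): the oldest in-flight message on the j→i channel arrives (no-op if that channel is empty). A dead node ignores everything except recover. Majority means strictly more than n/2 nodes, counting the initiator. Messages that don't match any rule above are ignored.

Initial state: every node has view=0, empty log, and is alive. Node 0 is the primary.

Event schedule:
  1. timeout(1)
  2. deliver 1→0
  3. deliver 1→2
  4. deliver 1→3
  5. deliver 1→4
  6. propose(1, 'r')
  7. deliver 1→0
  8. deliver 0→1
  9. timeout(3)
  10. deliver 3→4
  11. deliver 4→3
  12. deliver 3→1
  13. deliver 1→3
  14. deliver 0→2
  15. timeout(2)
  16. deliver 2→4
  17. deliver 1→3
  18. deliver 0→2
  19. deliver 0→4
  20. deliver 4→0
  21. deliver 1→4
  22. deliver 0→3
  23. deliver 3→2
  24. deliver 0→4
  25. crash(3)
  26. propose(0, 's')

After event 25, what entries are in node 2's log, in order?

empty

e1 timeout(1): 1[prim,v=1,-]
e2 deliver 1→0: 0[back,v=1,-]
e3 deliver 1→2: 2[back,v=1,-]
e4 deliver 1→3: 3[back,v=1,-]
e5 deliver 1→4: 4[back,v=1,-]
e6 propose(1,'r'): ·
e7 deliver 1→0: 0[back,v=1,r]
e8 deliver 0→1: ·
e9 timeout(3): 3[back,v=2,-]
e10 deliver 3→4: 4[back,v=2,-]
e11 deliver 4→3: ·
e12 deliver 3→1: 1[back,v=2,-]
e13 deliver 1→3: ·
e14 deliver 0→2: ·
e15 timeout(2): 2[prim,v=2,-]
e16 deliver 2→4: ·
e17 deliver 1→3: ·
e18 deliver 0→2: ·
e19 deliver 0→4: ·
e20 deliver 4→0: ·
e21 deliver 1→4: ·
e22 deliver 0→3: ·
e23 deliver 3→2: ·
e24 deliver 0→4: ·
e25 crash(3): 3[✗back,v=2,-]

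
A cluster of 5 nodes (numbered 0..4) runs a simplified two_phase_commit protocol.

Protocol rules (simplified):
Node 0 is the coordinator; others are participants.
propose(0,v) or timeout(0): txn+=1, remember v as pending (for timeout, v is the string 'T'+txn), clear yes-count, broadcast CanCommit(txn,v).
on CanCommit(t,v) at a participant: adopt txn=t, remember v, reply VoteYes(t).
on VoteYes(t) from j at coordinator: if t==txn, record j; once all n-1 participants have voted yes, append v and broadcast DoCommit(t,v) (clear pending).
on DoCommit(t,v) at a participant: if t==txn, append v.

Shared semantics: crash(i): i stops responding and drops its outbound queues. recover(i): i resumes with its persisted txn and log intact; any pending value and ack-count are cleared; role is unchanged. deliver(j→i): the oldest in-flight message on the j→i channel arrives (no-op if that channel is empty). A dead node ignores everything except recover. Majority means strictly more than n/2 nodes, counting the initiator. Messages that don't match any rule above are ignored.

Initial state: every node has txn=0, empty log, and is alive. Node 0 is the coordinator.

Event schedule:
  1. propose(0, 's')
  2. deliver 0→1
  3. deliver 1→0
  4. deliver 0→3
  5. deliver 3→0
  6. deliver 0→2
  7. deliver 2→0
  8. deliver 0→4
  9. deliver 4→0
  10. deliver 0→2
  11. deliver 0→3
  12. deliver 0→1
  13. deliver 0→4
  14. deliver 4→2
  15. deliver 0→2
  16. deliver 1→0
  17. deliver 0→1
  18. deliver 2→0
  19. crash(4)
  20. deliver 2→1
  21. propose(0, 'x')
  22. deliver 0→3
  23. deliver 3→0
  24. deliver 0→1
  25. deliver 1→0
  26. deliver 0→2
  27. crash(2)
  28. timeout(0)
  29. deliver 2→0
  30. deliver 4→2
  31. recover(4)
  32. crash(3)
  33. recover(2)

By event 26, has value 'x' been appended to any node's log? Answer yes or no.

no

after 1 — propose(0,'s'): n0:coor/t1/[-]
after 2 — deliver 0→1: n1:part/t1/[-]
after 3 — deliver 1→0: ·
after 4 — deliver 0→3: n3:part/t1/[-]
after 5 — deliver 3→0: ·
after 6 — deliver 0→2: n2:part/t1/[-]
after 7 — deliver 2→0: ·
after 8 — deliver 0→4: n4:part/t1/[-]
after 9 — deliver 4→0: n0:coor/t1/[s]
after 10 — deliver 0→2: n2:part/t1/[s]
after 11 — deliver 0→3: n3:part/t1/[s]
after 12 — deliver 0→1: n1:part/t1/[s]
after 13 — deliver 0→4: n4:part/t1/[s]
after 14 — deliver 4→2: ·
after 15 — deliver 0→2: ·
after 16 — deliver 1→0: ·
after 17 — deliver 0→1: ·
after 18 — deliver 2→0: ·
after 19 — crash(4): n4:✗part/t1/[s]
after 20 — deliver 2→1: ·
after 21 — propose(0,'x'): n0:coor/t2/[s]
after 22 — deliver 0→3: n3:part/t2/[s]
after 23 — deliver 3→0: ·
after 24 — deliver 0→1: n1:part/t2/[s]
after 25 — deliver 1→0: ·
after 26 — deliver 0→2: n2:part/t2/[s]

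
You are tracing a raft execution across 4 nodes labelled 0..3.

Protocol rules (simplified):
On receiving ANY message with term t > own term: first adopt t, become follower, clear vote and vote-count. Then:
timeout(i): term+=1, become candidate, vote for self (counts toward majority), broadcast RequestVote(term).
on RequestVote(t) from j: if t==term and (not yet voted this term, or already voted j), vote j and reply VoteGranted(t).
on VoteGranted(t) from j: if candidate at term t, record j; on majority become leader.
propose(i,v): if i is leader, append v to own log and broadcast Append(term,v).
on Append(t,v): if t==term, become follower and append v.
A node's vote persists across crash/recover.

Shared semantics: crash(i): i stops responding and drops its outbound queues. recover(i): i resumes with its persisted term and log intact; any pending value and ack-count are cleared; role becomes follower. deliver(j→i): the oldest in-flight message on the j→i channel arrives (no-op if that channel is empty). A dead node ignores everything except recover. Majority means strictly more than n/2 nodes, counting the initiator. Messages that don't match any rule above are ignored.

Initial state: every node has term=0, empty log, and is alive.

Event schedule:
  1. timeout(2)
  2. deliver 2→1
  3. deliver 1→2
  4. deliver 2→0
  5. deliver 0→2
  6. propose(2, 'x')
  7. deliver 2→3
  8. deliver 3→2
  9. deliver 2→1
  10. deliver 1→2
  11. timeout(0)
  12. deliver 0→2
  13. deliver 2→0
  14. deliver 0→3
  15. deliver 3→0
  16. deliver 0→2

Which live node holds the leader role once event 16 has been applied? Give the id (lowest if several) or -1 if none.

-1

e1 timeout(2): 2[cand,t=1,-]
e2 deliver 2→1: 1[foll,t=1,-]
e3 deliver 1→2: ·
e4 deliver 2→0: 0[foll,t=1,-]
e5 deliver 0→2: 2[lead,t=1,-]
e6 propose(2,'x'): 2[lead,t=1,x]
e7 deliver 2→3: 3[foll,t=1,-]
e8 deliver 3→2: ·
e9 deliver 2→1: 1[foll,t=1,x]
e10 deliver 1→2: ·
e11 timeout(0): 0[cand,t=2,-]
e12 deliver 0→2: 2[foll,t=2,x]
e13 deliver 2→0: ·
e14 deliver 0→3: 3[foll,t=2,-]
e15 deliver 3→0: ·
e16 deliver 0→2: ·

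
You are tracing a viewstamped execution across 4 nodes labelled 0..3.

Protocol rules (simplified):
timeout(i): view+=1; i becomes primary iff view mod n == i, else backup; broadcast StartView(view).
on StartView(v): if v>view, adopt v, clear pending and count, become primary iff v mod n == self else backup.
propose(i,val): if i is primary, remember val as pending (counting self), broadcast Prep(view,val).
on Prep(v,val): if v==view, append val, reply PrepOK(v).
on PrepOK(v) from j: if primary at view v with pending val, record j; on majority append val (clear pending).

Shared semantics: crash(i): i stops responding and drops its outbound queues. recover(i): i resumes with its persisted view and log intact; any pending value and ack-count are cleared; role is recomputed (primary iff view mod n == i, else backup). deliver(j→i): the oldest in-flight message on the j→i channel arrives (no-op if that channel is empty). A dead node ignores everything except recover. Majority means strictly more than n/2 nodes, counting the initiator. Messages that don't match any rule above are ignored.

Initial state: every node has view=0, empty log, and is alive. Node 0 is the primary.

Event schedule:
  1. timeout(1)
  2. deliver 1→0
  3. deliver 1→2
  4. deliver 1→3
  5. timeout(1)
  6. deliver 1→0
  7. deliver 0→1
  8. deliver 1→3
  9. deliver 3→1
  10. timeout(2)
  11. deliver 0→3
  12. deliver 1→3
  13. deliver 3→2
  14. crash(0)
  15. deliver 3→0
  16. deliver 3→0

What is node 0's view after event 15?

[1] timeout(1) → N1(prim v1 [-])
[2] deliver 1→0 → N0(back v1 [-])
[3] deliver 1→2 → N2(back v1 [-])
[4] deliver 1→3 → N3(back v1 [-])
[5] timeout(1) → N1(back v2 [-])
[6] deliver 1→0 → N0(back v2 [-])
[7] deliver 0→1 → ∅
[8] deliver 1→3 → N3(back v2 [-])
[9] deliver 3→1 → ∅
[10] timeout(2) → N2(prim v2 [-])
[11] deliver 0→3 → ∅
[12] deliver 1→3 → ∅
[13] deliver 3→2 → ∅
[14] crash(0) → N0(✗back v2 [-])
[15] deliver 3→0 → ∅

2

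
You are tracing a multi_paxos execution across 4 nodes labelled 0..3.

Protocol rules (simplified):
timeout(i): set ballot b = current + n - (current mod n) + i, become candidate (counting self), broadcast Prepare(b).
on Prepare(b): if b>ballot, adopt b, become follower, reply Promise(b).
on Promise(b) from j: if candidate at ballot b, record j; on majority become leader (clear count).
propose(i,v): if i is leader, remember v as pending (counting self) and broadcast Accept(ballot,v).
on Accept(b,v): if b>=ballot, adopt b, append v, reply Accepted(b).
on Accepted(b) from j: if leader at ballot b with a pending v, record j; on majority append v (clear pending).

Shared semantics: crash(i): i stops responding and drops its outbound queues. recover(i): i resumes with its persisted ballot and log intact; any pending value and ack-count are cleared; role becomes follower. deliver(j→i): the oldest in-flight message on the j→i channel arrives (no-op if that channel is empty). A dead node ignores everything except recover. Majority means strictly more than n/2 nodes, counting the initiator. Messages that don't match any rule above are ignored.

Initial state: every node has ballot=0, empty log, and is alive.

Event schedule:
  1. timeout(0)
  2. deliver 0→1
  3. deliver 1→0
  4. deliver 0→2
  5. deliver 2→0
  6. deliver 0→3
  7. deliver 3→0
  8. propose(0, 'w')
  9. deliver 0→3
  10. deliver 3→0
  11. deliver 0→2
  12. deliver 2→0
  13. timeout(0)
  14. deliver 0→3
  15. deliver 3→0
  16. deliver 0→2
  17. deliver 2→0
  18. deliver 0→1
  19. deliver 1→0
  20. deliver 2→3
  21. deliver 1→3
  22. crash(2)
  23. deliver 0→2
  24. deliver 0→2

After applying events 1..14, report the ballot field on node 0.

8

[1] timeout(0) → N0(cand b4 [-])
[2] deliver 0→1 → N1(foll b4 [-])
[3] deliver 1→0 → ∅
[4] deliver 0→2 → N2(foll b4 [-])
[5] deliver 2→0 → N0(lead b4 [-])
[6] deliver 0→3 → N3(foll b4 [-])
[7] deliver 3→0 → ∅
[8] propose(0,'w') → ∅
[9] deliver 0→3 → N3(foll b4 [w])
[10] deliver 3→0 → ∅
[11] deliver 0→2 → N2(foll b4 [w])
[12] deliver 2→0 → N0(lead b4 [w])
[13] timeout(0) → N0(cand b8 [w])
[14] deliver 0→3 → N3(foll b8 [w])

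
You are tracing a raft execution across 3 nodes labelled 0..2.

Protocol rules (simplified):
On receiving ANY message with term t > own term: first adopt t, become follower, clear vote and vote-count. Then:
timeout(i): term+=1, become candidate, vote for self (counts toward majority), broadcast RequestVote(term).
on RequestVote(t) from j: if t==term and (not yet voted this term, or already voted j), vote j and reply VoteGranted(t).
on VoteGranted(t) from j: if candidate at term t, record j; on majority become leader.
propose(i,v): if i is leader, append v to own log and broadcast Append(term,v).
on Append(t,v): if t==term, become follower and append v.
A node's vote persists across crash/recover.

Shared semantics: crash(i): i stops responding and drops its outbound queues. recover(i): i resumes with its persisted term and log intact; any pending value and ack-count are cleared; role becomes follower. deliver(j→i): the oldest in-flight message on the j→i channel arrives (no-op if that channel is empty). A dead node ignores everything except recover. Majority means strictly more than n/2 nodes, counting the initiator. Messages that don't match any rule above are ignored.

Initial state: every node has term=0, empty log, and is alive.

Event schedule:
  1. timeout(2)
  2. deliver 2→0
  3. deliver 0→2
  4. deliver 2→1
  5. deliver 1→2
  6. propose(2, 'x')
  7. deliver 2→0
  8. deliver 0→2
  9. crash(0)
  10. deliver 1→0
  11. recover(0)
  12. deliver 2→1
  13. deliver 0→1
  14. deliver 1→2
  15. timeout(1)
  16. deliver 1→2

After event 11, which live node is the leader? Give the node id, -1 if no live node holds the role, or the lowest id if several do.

after 1 — timeout(2): n2:cand/t1/[-]
after 2 — deliver 2→0: n0:foll/t1/[-]
after 3 — deliver 0→2: n2:lead/t1/[-]
after 4 — deliver 2→1: n1:foll/t1/[-]
after 5 — deliver 1→2: ·
after 6 — propose(2,'x'): n2:lead/t1/[x]
after 7 — deliver 2→0: n0:foll/t1/[x]
after 8 — deliver 0→2: ·
after 9 — crash(0): n0:✗foll/t1/[x]
after 10 — deliver 1→0: ·
after 11 — recover(0): n0:foll/t1/[x]

2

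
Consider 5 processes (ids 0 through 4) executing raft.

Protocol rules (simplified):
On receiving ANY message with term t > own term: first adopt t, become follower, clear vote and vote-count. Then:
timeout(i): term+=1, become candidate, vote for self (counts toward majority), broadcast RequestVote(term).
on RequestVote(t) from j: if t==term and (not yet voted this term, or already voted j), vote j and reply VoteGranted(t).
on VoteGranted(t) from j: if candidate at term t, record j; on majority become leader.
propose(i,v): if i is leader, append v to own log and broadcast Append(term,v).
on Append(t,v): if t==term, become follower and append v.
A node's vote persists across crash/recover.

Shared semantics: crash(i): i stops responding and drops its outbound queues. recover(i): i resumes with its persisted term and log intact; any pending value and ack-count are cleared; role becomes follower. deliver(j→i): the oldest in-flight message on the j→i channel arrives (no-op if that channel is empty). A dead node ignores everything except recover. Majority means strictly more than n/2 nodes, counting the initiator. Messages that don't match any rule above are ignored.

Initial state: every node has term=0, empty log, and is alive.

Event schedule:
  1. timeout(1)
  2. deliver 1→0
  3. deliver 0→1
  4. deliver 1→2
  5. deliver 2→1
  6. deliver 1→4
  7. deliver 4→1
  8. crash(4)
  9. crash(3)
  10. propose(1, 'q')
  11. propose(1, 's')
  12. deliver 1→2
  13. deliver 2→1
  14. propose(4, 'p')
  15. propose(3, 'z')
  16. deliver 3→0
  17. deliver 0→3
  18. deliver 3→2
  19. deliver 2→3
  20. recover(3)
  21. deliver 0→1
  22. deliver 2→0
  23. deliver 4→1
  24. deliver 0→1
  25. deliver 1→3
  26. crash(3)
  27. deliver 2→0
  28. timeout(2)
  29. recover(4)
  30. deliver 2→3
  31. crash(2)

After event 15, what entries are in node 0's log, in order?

empty

1. timeout(1):  <1:cand t1 ->
2. deliver 1→0:  <0:foll t1 ->
3. deliver 0→1:  nop
4. deliver 1→2:  <2:foll t1 ->
5. deliver 2→1:  <1:lead t1 ->
6. deliver 1→4:  <4:foll t1 ->
7. deliver 4→1:  nop
8. crash(4):  <4:✗foll t1 ->
9. crash(3):  <3:✗foll t0 ->
10. propose(1,'q'):  <1:lead t1 q>
11. propose(1,'s'):  <1:lead t1 q,s>
12. deliver 1→2:  <2:foll t1 q>
13. deliver 2→1:  nop
14. propose(4,'p'):  nop
15. propose(3,'z'):  nop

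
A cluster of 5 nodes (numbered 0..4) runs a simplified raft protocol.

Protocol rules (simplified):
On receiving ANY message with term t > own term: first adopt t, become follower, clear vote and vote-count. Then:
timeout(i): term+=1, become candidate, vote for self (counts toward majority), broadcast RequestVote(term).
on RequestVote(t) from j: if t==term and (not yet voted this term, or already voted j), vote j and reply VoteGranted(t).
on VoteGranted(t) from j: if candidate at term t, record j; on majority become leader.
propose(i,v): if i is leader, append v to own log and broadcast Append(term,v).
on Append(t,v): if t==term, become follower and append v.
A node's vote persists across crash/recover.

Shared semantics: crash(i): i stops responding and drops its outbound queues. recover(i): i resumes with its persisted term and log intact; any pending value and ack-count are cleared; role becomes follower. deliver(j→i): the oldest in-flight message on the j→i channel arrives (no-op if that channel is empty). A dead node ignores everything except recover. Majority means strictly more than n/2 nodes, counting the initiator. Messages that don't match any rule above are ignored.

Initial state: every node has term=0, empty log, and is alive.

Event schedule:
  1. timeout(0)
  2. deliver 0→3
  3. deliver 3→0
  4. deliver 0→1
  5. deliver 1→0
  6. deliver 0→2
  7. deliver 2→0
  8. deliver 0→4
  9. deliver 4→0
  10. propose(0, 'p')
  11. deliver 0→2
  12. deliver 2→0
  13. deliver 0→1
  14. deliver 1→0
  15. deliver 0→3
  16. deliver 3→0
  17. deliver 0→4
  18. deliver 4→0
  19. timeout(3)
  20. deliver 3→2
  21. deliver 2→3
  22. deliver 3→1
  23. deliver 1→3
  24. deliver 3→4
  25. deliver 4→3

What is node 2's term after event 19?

[1] timeout(0) → N0(cand t1 [-])
[2] deliver 0→3 → N3(foll t1 [-])
[3] deliver 3→0 → ∅
[4] deliver 0→1 → N1(foll t1 [-])
[5] deliver 1→0 → N0(lead t1 [-])
[6] deliver 0→2 → N2(foll t1 [-])
[7] deliver 2→0 → ∅
[8] deliver 0→4 → N4(foll t1 [-])
[9] deliver 4→0 → ∅
[10] propose(0,'p') → N0(lead t1 [p])
[11] deliver 0→2 → N2(foll t1 [p])
[12] deliver 2→0 → ∅
[13] deliver 0→1 → N1(foll t1 [p])
[14] deliver 1→0 → ∅
[15] deliver 0→3 → N3(foll t1 [p])
[16] deliver 3→0 → ∅
[17] deliver 0→4 → N4(foll t1 [p])
[18] deliver 4→0 → ∅
[19] timeout(3) → N3(cand t2 [p])

1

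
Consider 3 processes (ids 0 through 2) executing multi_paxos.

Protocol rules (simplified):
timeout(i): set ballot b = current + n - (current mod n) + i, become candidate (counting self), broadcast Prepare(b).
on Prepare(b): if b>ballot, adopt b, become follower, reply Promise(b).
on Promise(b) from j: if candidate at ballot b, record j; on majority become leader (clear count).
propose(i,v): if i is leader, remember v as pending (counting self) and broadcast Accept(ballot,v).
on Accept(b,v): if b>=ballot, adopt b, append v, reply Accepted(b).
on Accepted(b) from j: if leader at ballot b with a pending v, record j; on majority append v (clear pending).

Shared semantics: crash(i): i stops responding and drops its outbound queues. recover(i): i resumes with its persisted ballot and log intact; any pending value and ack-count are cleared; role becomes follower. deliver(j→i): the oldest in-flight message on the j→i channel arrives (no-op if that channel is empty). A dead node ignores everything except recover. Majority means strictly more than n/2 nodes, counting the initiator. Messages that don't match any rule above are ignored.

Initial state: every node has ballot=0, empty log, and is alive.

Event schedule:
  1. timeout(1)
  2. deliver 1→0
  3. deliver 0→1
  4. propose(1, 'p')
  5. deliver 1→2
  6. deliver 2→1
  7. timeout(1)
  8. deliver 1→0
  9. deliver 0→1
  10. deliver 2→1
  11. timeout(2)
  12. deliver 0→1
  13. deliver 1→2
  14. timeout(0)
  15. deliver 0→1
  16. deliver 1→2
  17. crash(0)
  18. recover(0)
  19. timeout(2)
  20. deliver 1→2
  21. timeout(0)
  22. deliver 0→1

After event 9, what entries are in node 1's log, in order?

step 1 timeout(1): 1={cand,b=4,log=-}
step 2 deliver 1→0: 0={foll,b=4,log=-}
step 3 deliver 0→1: 1={lead,b=4,log=-}
step 4 propose(1,'p'): —
step 5 deliver 1→2: 2={foll,b=4,log=-}
step 6 deliver 2→1: —
step 7 timeout(1): 1={cand,b=7,log=-}
step 8 deliver 1→0: 0={foll,b=4,log=p}
step 9 deliver 0→1: —

empty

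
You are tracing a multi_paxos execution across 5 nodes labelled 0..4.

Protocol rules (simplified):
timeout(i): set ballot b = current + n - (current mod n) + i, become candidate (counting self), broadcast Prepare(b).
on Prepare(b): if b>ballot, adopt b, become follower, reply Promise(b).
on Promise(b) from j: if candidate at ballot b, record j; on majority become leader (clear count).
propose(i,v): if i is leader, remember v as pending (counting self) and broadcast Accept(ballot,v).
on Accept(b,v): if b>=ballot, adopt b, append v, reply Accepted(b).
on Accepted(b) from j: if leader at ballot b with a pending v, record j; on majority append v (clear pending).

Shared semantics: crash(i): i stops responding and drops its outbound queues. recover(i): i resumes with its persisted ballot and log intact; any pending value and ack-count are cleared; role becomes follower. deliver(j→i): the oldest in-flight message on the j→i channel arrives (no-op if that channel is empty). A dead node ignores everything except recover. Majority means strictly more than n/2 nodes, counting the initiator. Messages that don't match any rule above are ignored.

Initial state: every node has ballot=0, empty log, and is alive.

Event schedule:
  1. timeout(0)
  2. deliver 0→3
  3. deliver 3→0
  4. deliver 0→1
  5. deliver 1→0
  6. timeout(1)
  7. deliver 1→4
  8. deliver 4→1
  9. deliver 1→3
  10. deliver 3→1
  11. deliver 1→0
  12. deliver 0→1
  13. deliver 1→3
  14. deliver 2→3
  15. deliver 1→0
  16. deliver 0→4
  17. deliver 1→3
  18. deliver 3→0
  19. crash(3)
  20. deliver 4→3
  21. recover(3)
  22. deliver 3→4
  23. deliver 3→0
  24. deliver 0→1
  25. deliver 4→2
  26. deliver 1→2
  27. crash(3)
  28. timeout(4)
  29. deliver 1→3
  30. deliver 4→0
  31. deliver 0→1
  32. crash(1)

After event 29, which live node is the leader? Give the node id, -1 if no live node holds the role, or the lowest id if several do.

1. timeout(0):  <0:cand b5 ->
2. deliver 0→3:  <3:foll b5 ->
3. deliver 3→0:  nop
4. deliver 0→1:  <1:foll b5 ->
5. deliver 1→0:  <0:lead b5 ->
6. timeout(1):  <1:cand b11 ->
7. deliver 1→4:  <4:foll b11 ->
8. deliver 4→1:  nop
9. deliver 1→3:  <3:foll b11 ->
10. deliver 3→1:  <1:lead b11 ->
11. deliver 1→0:  <0:foll b11 ->
12. deliver 0→1:  nop
13. deliver 1→3:  nop
14. deliver 2→3:  nop
15. deliver 1→0:  nop
16. deliver 0→4:  nop
17. deliver 1→3:  nop
18. deliver 3→0:  nop
19. crash(3):  <3:✗foll b11 ->
20. deliver 4→3:  nop
21. recover(3):  <3:foll b11 ->
22. deliver 3→4:  nop
23. deliver 3→0:  nop
24. deliver 0→1:  nop
25. deliver 4→2:  nop
26. deliver 1→2:  <2:foll b11 ->
27. crash(3):  <3:✗foll b11 ->
28. timeout(4):  <4:cand b19 ->
29. deliver 1→3:  nop

1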